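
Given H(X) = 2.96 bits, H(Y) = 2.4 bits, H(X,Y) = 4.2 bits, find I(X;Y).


I(X;Y) = H(X) + H(Y) - H(X,Y) = 2.96 + 2.4 - 4.2 = 1.16

1.16 bits


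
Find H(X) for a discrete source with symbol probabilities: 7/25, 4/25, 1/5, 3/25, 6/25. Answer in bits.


H = -sum(p_i * log2(p_i)). Terms: -(7/25)*log2(7/25) = 0.514220; -(4/25)*log2(4/25) = 0.423017; -(1/5)*log2(1/5) = 0.464386; -(3/25)*log2(3/25) = 0.367067; -(6/25)*log2(6/25) = 0.494134. H = 0.514220 + 0.423017 + 0.464386 + 0.367067 + 0.494134 = 2.2628

2.2628 bits


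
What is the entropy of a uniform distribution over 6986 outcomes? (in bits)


H = log2(n) = log2(6986) = 12.7703

12.7703 bits


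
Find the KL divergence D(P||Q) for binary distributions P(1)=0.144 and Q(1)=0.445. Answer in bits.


KL = p*log2(p/q) + (1-p)*log2((1-p)/(1-q)) = 0.144*log2(0.144/0.445) + 0.856*log2(0.856/0.555) = 0.3007

0.3007 bits


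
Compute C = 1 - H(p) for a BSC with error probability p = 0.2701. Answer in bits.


H(p) = -p*log2(p) - (1-p)*log2(1-p) = -0.2701*log2(0.2701) - 0.7299*log2(0.7299) = 0.510066 + 0.331542 = 0.8416. C = 1 - H(p) = 1 - 0.8416 = 0.1584

0.1584 bits


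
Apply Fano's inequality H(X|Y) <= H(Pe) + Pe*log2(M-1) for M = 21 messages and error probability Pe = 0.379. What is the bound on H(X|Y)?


H(Pe) = -Pe*log2(Pe) - (1-Pe)*log2(1-Pe) = -0.379*log2(0.379) - 0.621*log2(0.621) = 0.530498 + 0.426835 = 0.9573. Pe*log2(M-1) = 0.379*log2(20) = 1.638011. Bound = H(Pe) + Pe*log2(M-1) = 0.530498 + 0.426835 + 1.638011 = 2.5953

2.5953 bits


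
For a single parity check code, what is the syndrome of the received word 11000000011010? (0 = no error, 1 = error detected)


Syndrome = XOR of all bits = 1 XOR 1 XOR 0 XOR 0 XOR 0 XOR 0 XOR 0 XOR 0 XOR 0 XOR 1 XOR 1 XOR 0 XOR 1 XOR 0 = 1

1


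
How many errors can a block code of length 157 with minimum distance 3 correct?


Correction capability = floor((d-1)/2) = floor((3-1)/2) = 1

1 errors


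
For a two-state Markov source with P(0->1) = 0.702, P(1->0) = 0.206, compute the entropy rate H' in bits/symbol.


Stationary distribution: pi_0 = p10/(p01+p10) = 0.2269, pi_1 = 0.7731. Entropy rate H' = pi_0*H(p01) + pi_1*H(p10) = 0.2269*0.8788 + 0.7731*0.7338 = 0.7667

0.7667 bits/symbol


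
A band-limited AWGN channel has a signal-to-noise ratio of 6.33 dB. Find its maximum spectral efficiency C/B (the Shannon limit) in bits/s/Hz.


SNR_linear = 10^(6.33/10) = 4.2954; C/B = log2(1 + SNR_linear) = log2(1 + 4.2954) = 2.4047

2.4047 bits/s/Hz


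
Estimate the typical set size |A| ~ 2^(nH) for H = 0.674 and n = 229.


log2|A_typical| = nH = 229 * 0.674 = 154.346, so |A_typical| ~ 2^154.346 = 2.903e+46

2.903e+46


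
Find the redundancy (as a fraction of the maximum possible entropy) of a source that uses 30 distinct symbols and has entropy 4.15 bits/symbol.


H_max = log2(K) = log2(30) = 4.9069 bits/symbol. Redundancy = 1 - H/H_max = 1 - 4.15/4.9069 = 1 - 0.8457 = 0.1543

0.1543


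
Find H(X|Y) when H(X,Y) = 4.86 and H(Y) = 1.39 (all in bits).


H(X|Y) = H(X,Y) - H(Y) = 4.86 - 1.39 = 3.47

3.47 bits


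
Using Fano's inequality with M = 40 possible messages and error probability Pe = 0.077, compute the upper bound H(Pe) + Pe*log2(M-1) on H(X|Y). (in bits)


H(Pe) = -Pe*log2(Pe) - (1-Pe)*log2(1-Pe) = -0.077*log2(0.077) - 0.923*log2(0.923) = 0.284823 + 0.106696 = 0.3915. Pe*log2(M-1) = 0.077*log2(39) = 0.406976. Bound = H(Pe) + Pe*log2(M-1) = 0.284823 + 0.106696 + 0.406976 = 0.7985

0.7985 bits


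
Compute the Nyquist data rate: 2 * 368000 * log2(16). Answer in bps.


Rate = 2 * B * log2(M) = 2 * 368000 * 4.0 = 2944000.0

2944000.0 bps


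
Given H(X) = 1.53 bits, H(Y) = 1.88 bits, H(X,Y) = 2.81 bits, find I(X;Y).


I(X;Y) = H(X) + H(Y) - H(X,Y) = 1.53 + 1.88 - 2.81 = 0.6

0.6 bits


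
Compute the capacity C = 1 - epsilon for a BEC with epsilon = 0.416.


C = 1 - epsilon = 1 - 0.416 = 0.584

0.584 bits


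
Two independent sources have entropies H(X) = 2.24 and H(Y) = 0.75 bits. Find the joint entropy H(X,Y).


For independent variables, H(X,Y) = H(X) + H(Y) = 2.24 + 0.75 = 2.99

2.99 bits


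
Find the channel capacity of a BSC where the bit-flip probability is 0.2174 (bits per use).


H(p) = -p*log2(p) - (1-p)*log2(1-p) = -0.2174*log2(0.2174) - 0.7826*log2(0.7826) = 0.478623 + 0.276769 = 0.7554. C = 1 - H(p) = 1 - 0.7554 = 0.2446

0.2446 bits


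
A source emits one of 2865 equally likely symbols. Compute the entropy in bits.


H = log2(n) = log2(2865) = 11.4843

11.4843 bits


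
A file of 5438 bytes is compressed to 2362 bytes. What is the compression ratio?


Ratio = original / compressed = 5438 / 2362 = 2.3023

2.3023


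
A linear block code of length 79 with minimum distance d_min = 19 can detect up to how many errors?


Detection capability = d_min - 1 = 19 - 1 = 18

18 errors


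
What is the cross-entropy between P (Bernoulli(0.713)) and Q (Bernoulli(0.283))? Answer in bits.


H(P,Q) = -p*log2(q) - (1-p)*log2(1-q). -0.713*log2(0.283) = 1.298463; -0.287*log2(0.717) = 0.137747. H(P,Q) = 1.298463 + 0.137747 = 1.4362

1.4362 bits


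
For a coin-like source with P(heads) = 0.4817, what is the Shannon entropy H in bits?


H = -p*log2(p) - (1-p)*log2(1-p). -0.4817*log2(0.4817) = 0.507612; -0.5183*log2(0.5183) = 0.491421. H = 0.507612 + 0.491421 = 0.999

0.999 bits


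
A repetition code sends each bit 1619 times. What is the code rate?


Rate = k/n = 1/1619

1/1619


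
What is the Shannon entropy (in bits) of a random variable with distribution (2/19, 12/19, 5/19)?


H = -sum(p_i * log2(p_i)). Terms: -(2/19)*log2(2/19) = 0.341887; -(12/19)*log2(12/19) = 0.418715; -(5/19)*log2(5/19) = 0.506842. H = 0.341887 + 0.418715 + 0.506842 = 1.2674

1.2674 bits


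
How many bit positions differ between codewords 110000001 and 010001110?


Count differing positions: ^ . . . . ^ ^ ^ ^ = 5 differences

5


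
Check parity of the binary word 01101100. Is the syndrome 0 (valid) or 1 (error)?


Syndrome = XOR of all bits = 0 XOR 1 XOR 1 XOR 0 XOR 1 XOR 1 XOR 0 XOR 0 = 0

0


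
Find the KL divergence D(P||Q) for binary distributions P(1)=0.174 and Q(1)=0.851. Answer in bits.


KL = p*log2(p/q) + (1-p)*log2((1-p)/(1-q)) = 0.174*log2(0.174/0.851) + 0.826*log2(0.826/0.149) = 1.6424

1.6424 bits


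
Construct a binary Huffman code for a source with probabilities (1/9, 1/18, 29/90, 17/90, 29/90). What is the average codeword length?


Huffman construction (repeatedly merge the two least-probable nodes; each merge adds 1 bit to every symbol beneath it): 1/18 + 1/9 = 1/6; 1/6 + 17/90 = 16/45; 29/90 + 29/90 = 29/45; 16/45 + 29/45 = 1. Resulting codeword lengths (in the order the probabilities were given): (3, 3, 2, 2, 2). L_avg = sum(p_i * l_i) = 1/9*3 + 1/18*3 + 29/90*2 + 17/90*2 + 29/90*2 = 13/6 = 2.1667

2.1667 bits


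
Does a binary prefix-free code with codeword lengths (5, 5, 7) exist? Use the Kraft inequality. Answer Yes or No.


Kraft sum = sum(2^(-l_i)) = 0.0703, need <= 1. Result: satisfied (a binary prefix-free code with these lengths exists)

Yes


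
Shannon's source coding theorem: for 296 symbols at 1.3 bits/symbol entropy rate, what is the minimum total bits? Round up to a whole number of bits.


Minimum bits >= n * H = 296 * 1.3 = 384.8, rounded up to a whole number of bits = 385

385 bits


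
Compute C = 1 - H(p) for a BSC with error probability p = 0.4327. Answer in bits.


H(p) = -p*log2(p) - (1-p)*log2(1-p) = -0.4327*log2(0.4327) - 0.5673*log2(0.5673) = 0.522944 + 0.463947 = 0.9869. C = 1 - H(p) = 1 - 0.9869 = 0.0131

0.0131 bits


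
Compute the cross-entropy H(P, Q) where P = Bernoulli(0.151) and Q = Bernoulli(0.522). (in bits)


H(P,Q) = -p*log2(q) - (1-p)*log2(1-q). -0.151*log2(0.522) = 0.141620; -0.849*log2(0.478) = 0.904115. H(P,Q) = 0.141620 + 0.904115 = 1.0457

1.0457 bits


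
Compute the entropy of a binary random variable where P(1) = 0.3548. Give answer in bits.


H = -p*log2(p) - (1-p)*log2(1-p). -0.3548*log2(0.3548) = 0.530398; -0.6452*log2(0.6452) = 0.407884. H = 0.530398 + 0.407884 = 0.9383

0.9383 bits


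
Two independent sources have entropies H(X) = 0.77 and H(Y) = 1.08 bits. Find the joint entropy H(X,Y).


For independent variables, H(X,Y) = H(X) + H(Y) = 0.77 + 1.08 = 1.85

1.85 bits


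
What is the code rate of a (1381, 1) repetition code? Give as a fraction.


Rate = k/n = 1/1381

1/1381


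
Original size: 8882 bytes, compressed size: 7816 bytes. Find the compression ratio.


Ratio = original / compressed = 8882 / 7816 = 1.1364

1.1364


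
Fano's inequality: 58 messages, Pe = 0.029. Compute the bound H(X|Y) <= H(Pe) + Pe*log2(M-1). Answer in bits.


H(Pe) = -Pe*log2(Pe) - (1-Pe)*log2(1-Pe) = -0.029*log2(0.029) - 0.971*log2(0.971) = 0.148126 + 0.041226 = 0.1894. Pe*log2(M-1) = 0.029*log2(57) = 0.169154. Bound = H(Pe) + Pe*log2(M-1) = 0.148126 + 0.041226 + 0.169154 = 0.3585

0.3585 bits


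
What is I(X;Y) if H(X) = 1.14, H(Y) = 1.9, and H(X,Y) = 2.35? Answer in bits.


I(X;Y) = H(X) + H(Y) - H(X,Y) = 1.14 + 1.9 - 2.35 = 0.69

0.69 bits


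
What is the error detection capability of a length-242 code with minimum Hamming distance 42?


Detection capability = d_min - 1 = 42 - 1 = 41

41 errors


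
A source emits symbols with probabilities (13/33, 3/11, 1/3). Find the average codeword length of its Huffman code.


Huffman construction (repeatedly merge the two least-probable nodes; each merge adds 1 bit to every symbol beneath it): 3/11 + 1/3 = 20/33; 13/33 + 20/33 = 1. Resulting codeword lengths (in the order the probabilities were given): (1, 2, 2). L_avg = sum(p_i * l_i) = 13/33*1 + 3/11*2 + 1/3*2 = 53/33 = 1.6061

1.6061 bits


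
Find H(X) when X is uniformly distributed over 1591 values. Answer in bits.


H = log2(n) = log2(1591) = 10.6357

10.6357 bits


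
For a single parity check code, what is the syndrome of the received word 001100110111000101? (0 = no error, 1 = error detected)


Syndrome = XOR of all bits = 0 XOR 0 XOR 1 XOR 1 XOR 0 XOR 0 XOR 1 XOR 1 XOR 0 XOR 1 XOR 1 XOR 1 XOR 0 XOR 0 XOR 0 XOR 1 XOR 0 XOR 1 = 1

1


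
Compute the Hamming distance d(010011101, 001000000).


Count differing positions: . ^ ^ . ^ ^ ^ . ^ = 6 differences

6


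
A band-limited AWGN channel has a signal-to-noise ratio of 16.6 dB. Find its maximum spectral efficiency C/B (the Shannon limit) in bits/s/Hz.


SNR_linear = 10^(16.6/10) = 45.7088; C/B = log2(1 + SNR_linear) = log2(1 + 45.7088) = 5.5456

5.5456 bits/s/Hz


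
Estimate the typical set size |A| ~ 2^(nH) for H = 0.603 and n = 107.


log2|A_typical| = nH = 107 * 0.603 = 64.521, so |A_typical| ~ 2^64.521 = 2.647e+19

2.647e+19


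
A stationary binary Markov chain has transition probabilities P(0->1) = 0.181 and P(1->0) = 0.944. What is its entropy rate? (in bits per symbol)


Stationary distribution: pi_0 = p10/(p01+p10) = 0.8391, pi_1 = 0.1609. Entropy rate H' = pi_0*H(p01) + pi_1*H(p10) = 0.8391*0.6823 + 0.1609*0.3114 = 0.6226

0.6226 bits/symbol


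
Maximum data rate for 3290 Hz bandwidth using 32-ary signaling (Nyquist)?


Rate = 2 * B * log2(M) = 2 * 3290 * 5.0 = 32900.0

32900.0 bps


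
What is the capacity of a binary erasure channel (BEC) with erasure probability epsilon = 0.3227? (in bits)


C = 1 - epsilon = 1 - 0.3227 = 0.6773

0.6773 bits


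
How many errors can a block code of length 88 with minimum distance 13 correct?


Correction capability = floor((d-1)/2) = floor((13-1)/2) = 6

6 errors


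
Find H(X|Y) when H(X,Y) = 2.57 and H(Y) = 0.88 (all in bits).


H(X|Y) = H(X,Y) - H(Y) = 2.57 - 0.88 = 1.69

1.69 bits


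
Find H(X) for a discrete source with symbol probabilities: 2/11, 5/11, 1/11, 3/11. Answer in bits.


H = -sum(p_i * log2(p_i)). Terms: -(2/11)*log2(2/11) = 0.447169; -(5/11)*log2(5/11) = 0.517047; -(1/11)*log2(1/11) = 0.314494; -(3/11)*log2(3/11) = 0.511219. H = 0.447169 + 0.517047 + 0.314494 + 0.511219 = 1.7899

1.7899 bits


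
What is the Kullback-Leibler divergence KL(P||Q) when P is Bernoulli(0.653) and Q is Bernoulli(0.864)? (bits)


KL = p*log2(p/q) + (1-p)*log2((1-p)/(1-q)) = 0.653*log2(0.653/0.864) + 0.347*log2(0.347/0.136) = 0.2051

0.2051 bits


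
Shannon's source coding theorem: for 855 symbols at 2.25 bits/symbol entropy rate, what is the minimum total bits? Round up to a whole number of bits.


Minimum bits >= n * H = 855 * 2.25 = 1923.75, rounded up to a whole number of bits = 1924

1924 bits


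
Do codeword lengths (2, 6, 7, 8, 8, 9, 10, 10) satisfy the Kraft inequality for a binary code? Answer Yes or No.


Kraft sum = sum(2^(-l_i)) = 0.2852, need <= 1. Result: satisfied (a binary prefix-free code with these lengths exists)

Yes


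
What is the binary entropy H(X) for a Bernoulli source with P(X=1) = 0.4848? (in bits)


H = -p*log2(p) - (1-p)*log2(1-p). -0.4848*log2(0.4848) = 0.506392; -0.5152*log2(0.5152) = 0.492941. H = 0.506392 + 0.492941 = 0.9993

0.9993 bits


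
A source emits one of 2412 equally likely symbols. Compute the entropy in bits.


H = log2(n) = log2(2412) = 11.236

11.236 bits


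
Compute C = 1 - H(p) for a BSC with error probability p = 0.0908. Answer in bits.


H(p) = -p*log2(p) - (1-p)*log2(1-p) = -0.0908*log2(0.0908) - 0.9092*log2(0.9092) = 0.314274 + 0.124861 = 0.4391. C = 1 - H(p) = 1 - 0.4391 = 0.5609

0.5609 bits


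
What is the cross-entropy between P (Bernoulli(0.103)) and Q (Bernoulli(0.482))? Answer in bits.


H(P,Q) = -p*log2(q) - (1-p)*log2(1-q). -0.103*log2(0.482) = 0.108448; -0.897*log2(0.518) = 0.851231. H(P,Q) = 0.108448 + 0.851231 = 0.9597

0.9597 bits


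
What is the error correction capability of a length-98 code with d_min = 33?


Correction capability = floor((d-1)/2) = floor((33-1)/2) = 16

16 errors


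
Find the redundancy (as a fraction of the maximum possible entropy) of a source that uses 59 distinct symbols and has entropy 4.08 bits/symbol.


H_max = log2(K) = log2(59) = 5.8826 bits/symbol. Redundancy = 1 - H/H_max = 1 - 4.08/5.8826 = 1 - 0.6936 = 0.3064

0.3064


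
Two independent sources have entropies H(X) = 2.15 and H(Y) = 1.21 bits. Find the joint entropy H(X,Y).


For independent variables, H(X,Y) = H(X) + H(Y) = 2.15 + 1.21 = 3.36

3.36 bits


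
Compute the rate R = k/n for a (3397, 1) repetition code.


Rate = k/n = 1/3397

1/3397


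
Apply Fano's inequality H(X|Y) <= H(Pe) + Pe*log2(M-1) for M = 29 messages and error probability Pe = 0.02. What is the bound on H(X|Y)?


H(Pe) = -Pe*log2(Pe) - (1-Pe)*log2(1-Pe) = -0.02*log2(0.02) - 0.98*log2(0.98) = 0.112877 + 0.028563 = 0.1414. Pe*log2(M-1) = 0.02*log2(28) = 0.096147. Bound = H(Pe) + Pe*log2(M-1) = 0.112877 + 0.028563 + 0.096147 = 0.2376

0.2376 bits


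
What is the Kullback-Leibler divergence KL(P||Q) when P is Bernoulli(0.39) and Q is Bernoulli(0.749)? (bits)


KL = p*log2(p/q) + (1-p)*log2((1-p)/(1-q)) = 0.39*log2(0.39/0.749) + 0.61*log2(0.61/0.251) = 0.4143

0.4143 bits


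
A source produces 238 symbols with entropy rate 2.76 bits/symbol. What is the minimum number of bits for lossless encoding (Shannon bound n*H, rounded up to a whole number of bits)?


Minimum bits >= n * H = 238 * 2.76 = 656.88, rounded up to a whole number of bits = 657

657 bits


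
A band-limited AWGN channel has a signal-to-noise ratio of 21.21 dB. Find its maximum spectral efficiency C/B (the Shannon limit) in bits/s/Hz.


SNR_linear = 10^(21.21/10) = 132.1296; C/B = log2(1 + SNR_linear) = log2(1 + 132.1296) = 7.0567

7.0567 bits/s/Hz


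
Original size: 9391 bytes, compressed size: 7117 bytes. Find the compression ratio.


Ratio = original / compressed = 9391 / 7117 = 1.3195

1.3195


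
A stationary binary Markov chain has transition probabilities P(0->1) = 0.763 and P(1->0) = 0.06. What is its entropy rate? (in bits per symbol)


Stationary distribution: pi_0 = p10/(p01+p10) = 0.0729, pi_1 = 0.9271. Entropy rate H' = pi_0*H(p01) + pi_1*H(p10) = 0.0729*0.79 + 0.9271*0.3274 = 0.3612

0.3612 bits/symbol


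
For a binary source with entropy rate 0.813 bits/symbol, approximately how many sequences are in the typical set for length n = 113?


log2|A_typical| = nH = 113 * 0.813 = 91.869, so |A_typical| ~ 2^91.869 = 4.522e+27

4.522e+27


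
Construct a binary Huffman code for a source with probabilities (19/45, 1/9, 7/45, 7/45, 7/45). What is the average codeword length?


Huffman construction (repeatedly merge the two least-probable nodes; each merge adds 1 bit to every symbol beneath it): 1/9 + 7/45 = 4/15; 7/45 + 7/45 = 14/45; 4/15 + 14/45 = 26/45; 19/45 + 26/45 = 1. Resulting codeword lengths (in the order the probabilities were given): (1, 3, 3, 3, 3). L_avg = sum(p_i * l_i) = 19/45*1 + 1/9*3 + 7/45*3 + 7/45*3 + 7/45*3 = 97/45 = 2.1556

2.1556 bits


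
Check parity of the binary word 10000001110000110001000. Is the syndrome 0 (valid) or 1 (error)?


Syndrome = XOR of all bits = 1 XOR 0 XOR 0 XOR 0 XOR 0 XOR 0 XOR 0 XOR 1 XOR 1 XOR 1 XOR 0 XOR 0 XOR 0 XOR 0 XOR 1 XOR 1 XOR 0 XOR 0 XOR 0 XOR 1 XOR 0 XOR 0 XOR 0 = 1

1


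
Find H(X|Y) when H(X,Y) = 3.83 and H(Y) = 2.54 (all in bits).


H(X|Y) = H(X,Y) - H(Y) = 3.83 - 2.54 = 1.29

1.29 bits


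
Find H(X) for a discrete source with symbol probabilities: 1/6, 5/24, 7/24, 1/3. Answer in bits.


H = -sum(p_i * log2(p_i)). Terms: -(1/6)*log2(1/6) = 0.430827; -(5/24)*log2(5/24) = 0.471466; -(7/24)*log2(7/24) = 0.518469; -(1/3)*log2(1/3) = 0.528321. H = 0.430827 + 0.471466 + 0.518469 + 0.528321 = 1.9491

1.9491 bits


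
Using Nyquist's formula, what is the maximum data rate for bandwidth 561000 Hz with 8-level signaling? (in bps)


Rate = 2 * B * log2(M) = 2 * 561000 * 3.0 = 3366000.0

3366000.0 bps


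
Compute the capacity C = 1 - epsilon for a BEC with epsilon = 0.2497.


C = 1 - epsilon = 1 - 0.2497 = 0.7503

0.7503 bits


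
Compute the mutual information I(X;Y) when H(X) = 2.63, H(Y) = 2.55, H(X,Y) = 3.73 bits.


I(X;Y) = H(X) + H(Y) - H(X,Y) = 2.63 + 2.55 - 3.73 = 1.45

1.45 bits


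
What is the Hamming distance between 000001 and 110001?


Count differing positions: ^ ^ . . . . = 2 differences

2


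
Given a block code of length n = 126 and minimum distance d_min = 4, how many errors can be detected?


Detection capability = d_min - 1 = 4 - 1 = 3

3 errors


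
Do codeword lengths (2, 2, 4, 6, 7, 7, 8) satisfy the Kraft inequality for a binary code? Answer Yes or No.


Kraft sum = sum(2^(-l_i)) = 0.5977, need <= 1. Result: satisfied (a binary prefix-free code with these lengths exists)

Yes


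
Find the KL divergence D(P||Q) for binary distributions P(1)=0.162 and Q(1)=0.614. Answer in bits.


KL = p*log2(p/q) + (1-p)*log2((1-p)/(1-q)) = 0.162*log2(0.162/0.614) + 0.838*log2(0.838/0.386) = 0.6258

0.6258 bits


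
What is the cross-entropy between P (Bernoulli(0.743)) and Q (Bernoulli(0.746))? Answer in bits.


H(P,Q) = -p*log2(q) - (1-p)*log2(1-q). -0.743*log2(0.746) = 0.314105; -0.257*log2(0.254) = 0.508115. H(P,Q) = 0.314105 + 0.508115 = 0.8222

0.8222 bits


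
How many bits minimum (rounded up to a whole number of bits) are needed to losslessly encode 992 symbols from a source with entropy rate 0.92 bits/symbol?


Minimum bits >= n * H = 992 * 0.92 = 912.64, rounded up to a whole number of bits = 913

913 bits


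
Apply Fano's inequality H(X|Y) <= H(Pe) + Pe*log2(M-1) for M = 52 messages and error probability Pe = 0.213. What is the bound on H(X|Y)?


H(Pe) = -Pe*log2(Pe) - (1-Pe)*log2(1-Pe) = -0.213*log2(0.213) - 0.787*log2(0.787) = 0.475219 + 0.271959 = 0.7472. Pe*log2(M-1) = 0.213*log2(51) = 1.208227. Bound = H(Pe) + Pe*log2(M-1) = 0.475219 + 0.271959 + 1.208227 = 1.9554

1.9554 bits


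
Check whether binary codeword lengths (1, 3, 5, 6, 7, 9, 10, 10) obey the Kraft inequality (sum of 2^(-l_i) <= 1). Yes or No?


Kraft sum = sum(2^(-l_i)) = 0.6836, need <= 1. Result: satisfied (a binary prefix-free code with these lengths exists)

Yes


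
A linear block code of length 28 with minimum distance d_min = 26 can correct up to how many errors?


Correction capability = floor((d-1)/2) = floor((26-1)/2) = 12

12 errors


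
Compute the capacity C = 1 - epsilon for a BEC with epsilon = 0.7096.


C = 1 - epsilon = 1 - 0.7096 = 0.2904

0.2904 bits


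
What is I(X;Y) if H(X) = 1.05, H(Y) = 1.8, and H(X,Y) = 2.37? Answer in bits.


I(X;Y) = H(X) + H(Y) - H(X,Y) = 1.05 + 1.8 - 2.37 = 0.48

0.48 bits


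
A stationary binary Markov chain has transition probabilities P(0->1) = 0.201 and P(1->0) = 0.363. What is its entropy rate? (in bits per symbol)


Stationary distribution: pi_0 = p10/(p01+p10) = 0.6436, pi_1 = 0.3564. Entropy rate H' = pi_0*H(p01) + pi_1*H(p10) = 0.6436*0.7239 + 0.3564*0.9451 = 0.8028

0.8028 bits/symbol


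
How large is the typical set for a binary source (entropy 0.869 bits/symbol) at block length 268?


log2|A_typical| = nH = 268 * 0.869 = 232.892, so |A_typical| ~ 2^232.892 = 1.281e+70

1.281e+70


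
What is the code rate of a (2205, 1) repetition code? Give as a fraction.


Rate = k/n = 1/2205

1/2205


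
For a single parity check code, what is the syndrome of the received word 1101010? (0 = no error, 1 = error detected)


Syndrome = XOR of all bits = 1 XOR 1 XOR 0 XOR 1 XOR 0 XOR 1 XOR 0 = 0

0


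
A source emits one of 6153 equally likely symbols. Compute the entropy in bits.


H = log2(n) = log2(6153) = 12.5871

12.5871 bits


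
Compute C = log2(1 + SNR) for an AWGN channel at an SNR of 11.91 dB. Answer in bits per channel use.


SNR_linear = 10^(11.91/10) = 15.5239; C = log2(1 + SNR_linear) = log2(1 + 15.5239) = 4.0465

4.0465 bits/channel use


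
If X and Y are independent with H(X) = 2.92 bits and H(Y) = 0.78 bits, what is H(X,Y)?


For independent variables, H(X,Y) = H(X) + H(Y) = 2.92 + 0.78 = 3.7

3.7 bits


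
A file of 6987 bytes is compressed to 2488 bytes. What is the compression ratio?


Ratio = original / compressed = 6987 / 2488 = 2.8083

2.8083


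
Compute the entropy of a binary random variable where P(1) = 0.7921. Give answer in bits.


H = -p*log2(p) - (1-p)*log2(1-p). -0.7921*log2(0.7921) = 0.266340; -0.2079*log2(0.2079) = 0.471109. H = 0.266340 + 0.471109 = 0.7374

0.7374 bits


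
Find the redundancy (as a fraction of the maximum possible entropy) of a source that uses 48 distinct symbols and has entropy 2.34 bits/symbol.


H_max = log2(K) = log2(48) = 5.585 bits/symbol. Redundancy = 1 - H/H_max = 1 - 2.34/5.585 = 1 - 0.419 = 0.581

0.581


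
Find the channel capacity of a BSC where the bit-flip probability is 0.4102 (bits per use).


H(p) = -p*log2(p) - (1-p)*log2(1-p) = -0.4102*log2(0.4102) - 0.5898*log2(0.5898) = 0.527353 + 0.449252 = 0.9766. C = 1 - H(p) = 1 - 0.9766 = 0.0234

0.0234 bits


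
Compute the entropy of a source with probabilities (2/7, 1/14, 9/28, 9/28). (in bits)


H = -sum(p_i * log2(p_i)). Terms: -(2/7)*log2(2/7) = 0.516387; -(1/14)*log2(1/14) = 0.271954; -(9/28)*log2(9/28) = 0.526317; -(9/28)*log2(9/28) = 0.526317. H = 0.516387 + 0.271954 + 0.526317 + 0.526317 = 1.841

1.841 bits


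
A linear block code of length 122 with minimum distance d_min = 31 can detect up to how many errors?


Detection capability = d_min - 1 = 31 - 1 = 30

30 errors


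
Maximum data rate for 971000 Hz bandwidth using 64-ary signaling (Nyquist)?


Rate = 2 * B * log2(M) = 2 * 971000 * 6.0 = 11652000.0

11652000.0 bps


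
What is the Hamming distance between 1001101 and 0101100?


Count differing positions: ^ ^ . . . . ^ = 3 differences

3


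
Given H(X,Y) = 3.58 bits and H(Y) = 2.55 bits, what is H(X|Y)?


H(X|Y) = H(X,Y) - H(Y) = 3.58 - 2.55 = 1.03

1.03 bits


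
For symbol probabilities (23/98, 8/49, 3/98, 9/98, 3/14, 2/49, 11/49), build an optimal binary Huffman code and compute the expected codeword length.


Huffman construction (repeatedly merge the two least-probable nodes; each merge adds 1 bit to every symbol beneath it): 3/98 + 2/49 = 1/14; 1/14 + 9/98 = 8/49; 8/49 + 8/49 = 16/49; 3/14 + 11/49 = 43/98; 23/98 + 16/49 = 55/98; 43/98 + 55/98 = 1. Resulting codeword lengths (in the order the probabilities were given): (2, 3, 5, 4, 2, 5, 2). L_avg = sum(p_i * l_i) = 23/98*2 + 8/49*3 + 3/98*5 + 9/98*4 + 3/14*2 + 2/49*5 + 11/49*2 = 251/98 = 2.5612

2.5612 bits


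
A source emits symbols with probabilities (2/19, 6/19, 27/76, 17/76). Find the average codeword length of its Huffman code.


Huffman construction (repeatedly merge the two least-probable nodes; each merge adds 1 bit to every symbol beneath it): 2/19 + 17/76 = 25/76; 6/19 + 25/76 = 49/76; 27/76 + 49/76 = 1. Resulting codeword lengths (in the order the probabilities were given): (3, 2, 1, 3). L_avg = sum(p_i * l_i) = 2/19*3 + 6/19*2 + 27/76*1 + 17/76*3 = 75/38 = 1.9737

1.9737 bits


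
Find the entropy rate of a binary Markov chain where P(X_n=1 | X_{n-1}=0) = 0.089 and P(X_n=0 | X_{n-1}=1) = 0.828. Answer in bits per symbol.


Stationary distribution: pi_0 = p10/(p01+p10) = 0.9029, pi_1 = 0.0971. Entropy rate H' = pi_0*H(p01) + pi_1*H(p10) = 0.9029*0.4331 + 0.0971*0.6623 = 0.4554

0.4554 bits/symbol


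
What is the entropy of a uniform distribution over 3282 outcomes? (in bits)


H = log2(n) = log2(3282) = 11.6804

11.6804 bits


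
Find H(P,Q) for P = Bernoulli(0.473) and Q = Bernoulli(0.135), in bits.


H(P,Q) = -p*log2(q) - (1-p)*log2(1-q). -0.473*log2(0.135) = 1.366482; -0.527*log2(0.865) = 0.110263. H(P,Q) = 1.366482 + 0.110263 = 1.4767

1.4767 bits


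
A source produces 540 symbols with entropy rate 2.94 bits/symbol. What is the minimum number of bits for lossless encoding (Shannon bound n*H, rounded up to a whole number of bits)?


Minimum bits >= n * H = 540 * 2.94 = 1587.6, rounded up to a whole number of bits = 1588

1588 bits


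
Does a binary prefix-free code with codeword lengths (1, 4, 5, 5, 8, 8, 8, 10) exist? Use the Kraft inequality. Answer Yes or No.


Kraft sum = sum(2^(-l_i)) = 0.6377, need <= 1. Result: satisfied (a binary prefix-free code with these lengths exists)

Yes


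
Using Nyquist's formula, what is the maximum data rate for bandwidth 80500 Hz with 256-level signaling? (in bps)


Rate = 2 * B * log2(M) = 2 * 80500 * 8.0 = 1288000.0

1288000.0 bps


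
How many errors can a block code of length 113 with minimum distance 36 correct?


Correction capability = floor((d-1)/2) = floor((36-1)/2) = 17

17 errors


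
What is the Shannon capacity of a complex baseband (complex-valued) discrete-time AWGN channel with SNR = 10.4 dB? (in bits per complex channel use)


SNR_linear = 10^(10.4/10) = 10.9648; C = log2(1 + SNR_linear) = log2(1 + 10.9648) = 3.5807

3.5807 bits/channel use


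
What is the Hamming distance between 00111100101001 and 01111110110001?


Count differing positions: . ^ . . . . ^ . . ^ ^ . . . = 4 differences

4


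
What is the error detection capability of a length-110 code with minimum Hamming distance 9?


Detection capability = d_min - 1 = 9 - 1 = 8

8 errors


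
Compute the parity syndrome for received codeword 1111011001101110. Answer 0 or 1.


Syndrome = XOR of all bits = 1 XOR 1 XOR 1 XOR 1 XOR 0 XOR 1 XOR 1 XOR 0 XOR 0 XOR 1 XOR 1 XOR 0 XOR 1 XOR 1 XOR 1 XOR 0 = 1

1


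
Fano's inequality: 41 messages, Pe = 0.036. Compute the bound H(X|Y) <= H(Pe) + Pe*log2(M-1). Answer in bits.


H(Pe) = -Pe*log2(Pe) - (1-Pe)*log2(1-Pe) = -0.036*log2(0.036) - 0.964*log2(0.964) = 0.172651 + 0.050991 = 0.2236. Pe*log2(M-1) = 0.036*log2(40) = 0.191589. Bound = H(Pe) + Pe*log2(M-1) = 0.172651 + 0.050991 + 0.191589 = 0.4152

0.4152 bits


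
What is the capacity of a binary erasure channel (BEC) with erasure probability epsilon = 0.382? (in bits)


C = 1 - epsilon = 1 - 0.382 = 0.618

0.618 bits


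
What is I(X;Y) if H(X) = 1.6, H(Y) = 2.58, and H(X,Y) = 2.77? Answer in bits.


I(X;Y) = H(X) + H(Y) - H(X,Y) = 1.6 + 2.58 - 2.77 = 1.41

1.41 bits


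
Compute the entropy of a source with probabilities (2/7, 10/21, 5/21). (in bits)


H = -sum(p_i * log2(p_i)). Terms: -(2/7)*log2(2/7) = 0.516387; -(10/21)*log2(10/21) = 0.509709; -(5/21)*log2(5/21) = 0.492950. H = 0.516387 + 0.509709 + 0.492950 = 1.519

1.519 bits


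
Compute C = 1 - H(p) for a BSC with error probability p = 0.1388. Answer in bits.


H(p) = -p*log2(p) - (1-p)*log2(1-p) = -0.1388*log2(0.1388) - 0.8612*log2(0.8612) = 0.395430 + 0.185657 = 0.5811. C = 1 - H(p) = 1 - 0.5811 = 0.4189

0.4189 bits


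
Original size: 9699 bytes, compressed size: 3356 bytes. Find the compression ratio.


Ratio = original / compressed = 9699 / 3356 = 2.89

2.89


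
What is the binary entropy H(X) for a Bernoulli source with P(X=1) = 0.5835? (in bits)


H = -p*log2(p) - (1-p)*log2(1-p). -0.5835*log2(0.5835) = 0.453494; -0.4165*log2(0.4165) = 0.526294. H = 0.453494 + 0.526294 = 0.9798

0.9798 bits


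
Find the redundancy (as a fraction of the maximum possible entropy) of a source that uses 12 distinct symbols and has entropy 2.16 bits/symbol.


H_max = log2(K) = log2(12) = 3.585 bits/symbol. Redundancy = 1 - H/H_max = 1 - 2.16/3.585 = 1 - 0.6025 = 0.3975

0.3975


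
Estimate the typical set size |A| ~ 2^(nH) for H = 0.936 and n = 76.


log2|A_typical| = nH = 76 * 0.936 = 71.136, so |A_typical| ~ 2^71.136 = 2.595e+21

2.595e+21


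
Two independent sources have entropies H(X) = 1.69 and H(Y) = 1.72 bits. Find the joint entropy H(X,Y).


For independent variables, H(X,Y) = H(X) + H(Y) = 1.69 + 1.72 = 3.41

3.41 bits


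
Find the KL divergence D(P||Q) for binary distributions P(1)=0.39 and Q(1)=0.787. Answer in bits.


KL = p*log2(p/q) + (1-p)*log2((1-p)/(1-q)) = 0.39*log2(0.39/0.787) + 0.61*log2(0.61/0.213) = 0.5309

0.5309 bits


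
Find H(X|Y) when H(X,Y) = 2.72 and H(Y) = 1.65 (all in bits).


H(X|Y) = H(X,Y) - H(Y) = 2.72 - 1.65 = 1.07

1.07 bits


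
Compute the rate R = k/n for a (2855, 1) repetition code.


Rate = k/n = 1/2855

1/2855


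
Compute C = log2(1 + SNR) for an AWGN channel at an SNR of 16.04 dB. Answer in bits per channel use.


SNR_linear = 10^(16.04/10) = 40.1791; C = log2(1 + SNR_linear) = log2(1 + 40.1791) = 5.3638

5.3638 bits/channel use


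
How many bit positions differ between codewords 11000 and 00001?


Count differing positions: ^ ^ . . ^ = 3 differences

3


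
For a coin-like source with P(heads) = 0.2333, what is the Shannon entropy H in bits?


H = -p*log2(p) - (1-p)*log2(1-p). -0.2333*log2(0.2333) = 0.489870; -0.7667*log2(0.7667) = 0.293850. H = 0.489870 + 0.293850 = 0.7837

0.7837 bits


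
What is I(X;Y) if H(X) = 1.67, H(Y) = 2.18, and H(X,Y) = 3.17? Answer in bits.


I(X;Y) = H(X) + H(Y) - H(X,Y) = 1.67 + 2.18 - 3.17 = 0.68

0.68 bits


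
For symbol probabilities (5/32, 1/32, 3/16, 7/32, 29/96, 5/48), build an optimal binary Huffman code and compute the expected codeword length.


Huffman construction (repeatedly merge the two least-probable nodes; each merge adds 1 bit to every symbol beneath it): 1/32 + 5/48 = 13/96; 13/96 + 5/32 = 7/24; 3/16 + 7/32 = 13/32; 7/24 + 29/96 = 19/32; 13/32 + 19/32 = 1. Resulting codeword lengths (in the order the probabilities were given): (3, 4, 2, 2, 2, 4). L_avg = sum(p_i * l_i) = 5/32*3 + 1/32*4 + 3/16*2 + 7/32*2 + 29/96*2 + 5/48*4 = 233/96 = 2.4271

2.4271 bits


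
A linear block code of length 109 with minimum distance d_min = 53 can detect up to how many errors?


Detection capability = d_min - 1 = 53 - 1 = 52

52 errors


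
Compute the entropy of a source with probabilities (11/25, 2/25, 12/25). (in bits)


H = -sum(p_i * log2(p_i)). Terms: -(11/25)*log2(11/25) = 0.521147; -(2/25)*log2(2/25) = 0.291508; -(12/25)*log2(12/25) = 0.508269. H = 0.521147 + 0.291508 + 0.508269 = 1.3209

1.3209 bits


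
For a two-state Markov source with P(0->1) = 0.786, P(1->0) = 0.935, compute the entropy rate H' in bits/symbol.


Stationary distribution: pi_0 = p10/(p01+p10) = 0.5433, pi_1 = 0.4567. Entropy rate H' = pi_0*H(p01) + pi_1*H(p10) = 0.5433*0.7491 + 0.4567*0.347 = 0.5654

0.5654 bits/symbol


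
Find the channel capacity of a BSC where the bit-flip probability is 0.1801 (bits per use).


H(p) = -p*log2(p) - (1-p)*log2(1-p) = -0.1801*log2(0.1801) - 0.8199*log2(0.8199) = 0.445411 + 0.234885 = 0.6803. C = 1 - H(p) = 1 - 0.6803 = 0.3197

0.3197 bits


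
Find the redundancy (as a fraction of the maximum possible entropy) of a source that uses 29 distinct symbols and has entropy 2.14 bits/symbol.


H_max = log2(K) = log2(29) = 4.858 bits/symbol. Redundancy = 1 - H/H_max = 1 - 2.14/4.858 = 1 - 0.4405 = 0.5595

0.5595


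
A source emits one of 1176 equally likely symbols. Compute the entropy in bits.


H = log2(n) = log2(1176) = 10.1997

10.1997 bits


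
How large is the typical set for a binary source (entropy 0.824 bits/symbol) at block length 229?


log2|A_typical| = nH = 229 * 0.824 = 188.696, so |A_typical| ~ 2^188.696 = 6.356e+56

6.356e+56


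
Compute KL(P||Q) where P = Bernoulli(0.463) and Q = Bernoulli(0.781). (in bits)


KL = p*log2(p/q) + (1-p)*log2((1-p)/(1-q)) = 0.463*log2(0.463/0.781) + 0.537*log2(0.537/0.219) = 0.3456

0.3456 bits


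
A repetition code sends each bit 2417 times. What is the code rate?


Rate = k/n = 1/2417

1/2417


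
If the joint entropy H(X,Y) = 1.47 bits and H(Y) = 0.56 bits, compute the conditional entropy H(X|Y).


H(X|Y) = H(X,Y) - H(Y) = 1.47 - 0.56 = 0.91

0.91 bits


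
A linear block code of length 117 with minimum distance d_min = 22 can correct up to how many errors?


Correction capability = floor((d-1)/2) = floor((22-1)/2) = 10

10 errors


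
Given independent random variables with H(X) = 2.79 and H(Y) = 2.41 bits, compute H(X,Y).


For independent variables, H(X,Y) = H(X) + H(Y) = 2.79 + 2.41 = 5.2

5.2 bits


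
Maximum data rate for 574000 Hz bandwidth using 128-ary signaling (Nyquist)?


Rate = 2 * B * log2(M) = 2 * 574000 * 7.0 = 8036000.0

8036000.0 bps


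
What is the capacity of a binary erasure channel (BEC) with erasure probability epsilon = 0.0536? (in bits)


C = 1 - epsilon = 1 - 0.0536 = 0.9464

0.9464 bits


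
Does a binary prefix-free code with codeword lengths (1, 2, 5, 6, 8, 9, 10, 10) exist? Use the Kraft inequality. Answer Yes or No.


Kraft sum = sum(2^(-l_i)) = 0.8047, need <= 1. Result: satisfied (a binary prefix-free code with these lengths exists)

Yes


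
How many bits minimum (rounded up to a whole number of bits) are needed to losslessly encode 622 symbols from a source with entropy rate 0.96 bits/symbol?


Minimum bits >= n * H = 622 * 0.96 = 597.12, rounded up to a whole number of bits = 598

598 bits


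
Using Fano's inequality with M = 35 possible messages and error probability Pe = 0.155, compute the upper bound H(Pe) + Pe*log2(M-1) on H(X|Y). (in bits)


H(Pe) = -Pe*log2(Pe) - (1-Pe)*log2(1-Pe) = -0.155*log2(0.155) - 0.845*log2(0.845) = 0.416897 + 0.205315 = 0.6222. Pe*log2(M-1) = 0.155*log2(34) = 0.788557. Bound = H(Pe) + Pe*log2(M-1) = 0.416897 + 0.205315 + 0.788557 = 1.4108

1.4108 bits


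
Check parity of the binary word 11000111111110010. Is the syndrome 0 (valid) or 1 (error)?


Syndrome = XOR of all bits = 1 XOR 1 XOR 0 XOR 0 XOR 0 XOR 1 XOR 1 XOR 1 XOR 1 XOR 1 XOR 1 XOR 1 XOR 1 XOR 0 XOR 0 XOR 1 XOR 0 = 1

1


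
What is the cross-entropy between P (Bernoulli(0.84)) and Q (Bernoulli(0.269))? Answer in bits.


H(P,Q) = -p*log2(q) - (1-p)*log2(1-q). -0.84*log2(0.269) = 1.591230; -0.16*log2(0.731) = 0.072329. H(P,Q) = 1.591230 + 0.072329 = 1.6636

1.6636 bits


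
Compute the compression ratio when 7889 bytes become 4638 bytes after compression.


Ratio = original / compressed = 7889 / 4638 = 1.7009

1.7009


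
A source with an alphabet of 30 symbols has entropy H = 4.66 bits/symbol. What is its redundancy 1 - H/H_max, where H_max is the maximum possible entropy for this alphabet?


H_max = log2(K) = log2(30) = 4.9069 bits/symbol. Redundancy = 1 - H/H_max = 1 - 4.66/4.9069 = 1 - 0.9497 = 0.0503

0.0503


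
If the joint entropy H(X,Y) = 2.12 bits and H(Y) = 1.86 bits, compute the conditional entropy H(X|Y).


H(X|Y) = H(X,Y) - H(Y) = 2.12 - 1.86 = 0.26

0.26 bits


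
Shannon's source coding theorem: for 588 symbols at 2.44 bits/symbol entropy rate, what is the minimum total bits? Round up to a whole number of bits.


Minimum bits >= n * H = 588 * 2.44 = 1434.72, rounded up to a whole number of bits = 1435

1435 bits


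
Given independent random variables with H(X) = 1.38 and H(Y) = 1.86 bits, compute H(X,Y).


For independent variables, H(X,Y) = H(X) + H(Y) = 1.38 + 1.86 = 3.24

3.24 bits


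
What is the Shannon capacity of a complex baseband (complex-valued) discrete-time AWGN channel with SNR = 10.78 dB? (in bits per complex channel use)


SNR_linear = 10^(10.78/10) = 11.9674; C = log2(1 + SNR_linear) = log2(1 + 11.9674) = 3.6968

3.6968 bits/channel use


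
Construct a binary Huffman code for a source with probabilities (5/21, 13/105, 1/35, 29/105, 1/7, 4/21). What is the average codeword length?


Huffman construction (repeatedly merge the two least-probable nodes; each merge adds 1 bit to every symbol beneath it): 1/35 + 13/105 = 16/105; 1/7 + 16/105 = 31/105; 4/21 + 5/21 = 3/7; 29/105 + 31/105 = 4/7; 3/7 + 4/7 = 1. Resulting codeword lengths (in the order the probabilities were given): (2, 4, 4, 2, 3, 2). L_avg = sum(p_i * l_i) = 5/21*2 + 13/105*4 + 1/35*4 + 29/105*2 + 1/7*3 + 4/21*2 = 257/105 = 2.4476

2.4476 bits


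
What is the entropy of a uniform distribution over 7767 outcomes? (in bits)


H = log2(n) = log2(7767) = 12.9231

12.9231 bits


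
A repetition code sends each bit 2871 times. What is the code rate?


Rate = k/n = 1/2871

1/2871


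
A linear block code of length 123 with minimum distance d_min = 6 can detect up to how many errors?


Detection capability = d_min - 1 = 6 - 1 = 5

5 errors


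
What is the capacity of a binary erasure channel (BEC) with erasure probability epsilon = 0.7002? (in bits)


C = 1 - epsilon = 1 - 0.7002 = 0.2998

0.2998 bits


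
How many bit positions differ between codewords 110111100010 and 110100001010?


Count differing positions: . . . . ^ ^ ^ . ^ . . . = 4 differences

4


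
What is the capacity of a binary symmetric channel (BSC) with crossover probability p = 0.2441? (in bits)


H(p) = -p*log2(p) - (1-p)*log2(1-p) = -0.2441*log2(0.2441) - 0.7559*log2(0.7559) = 0.496611 + 0.305182 = 0.8018. C = 1 - H(p) = 1 - 0.8018 = 0.1982

0.1982 bits


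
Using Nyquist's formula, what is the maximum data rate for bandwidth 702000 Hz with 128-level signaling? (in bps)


Rate = 2 * B * log2(M) = 2 * 702000 * 7.0 = 9828000.0

9828000.0 bps


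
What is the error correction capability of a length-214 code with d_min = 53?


Correction capability = floor((d-1)/2) = floor((53-1)/2) = 26

26 errors


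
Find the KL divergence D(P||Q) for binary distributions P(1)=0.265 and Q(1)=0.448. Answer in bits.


KL = p*log2(p/q) + (1-p)*log2((1-p)/(1-q)) = 0.265*log2(0.265/0.448) + 0.735*log2(0.735/0.552) = 0.1029

0.1029 bits


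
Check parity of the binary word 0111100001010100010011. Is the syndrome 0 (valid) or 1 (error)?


Syndrome = XOR of all bits = 0 XOR 1 XOR 1 XOR 1 XOR 1 XOR 0 XOR 0 XOR 0 XOR 0 XOR 1 XOR 0 XOR 1 XOR 0 XOR 1 XOR 0 XOR 0 XOR 0 XOR 1 XOR 0 XOR 0 XOR 1 XOR 1 = 0

0


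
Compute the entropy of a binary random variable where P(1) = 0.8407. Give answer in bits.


H = -p*log2(p) - (1-p)*log2(1-p). -0.8407*log2(0.8407) = 0.210458; -0.1593*log2(0.1593) = 0.422174. H = 0.210458 + 0.422174 = 0.6326

0.6326 bits
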